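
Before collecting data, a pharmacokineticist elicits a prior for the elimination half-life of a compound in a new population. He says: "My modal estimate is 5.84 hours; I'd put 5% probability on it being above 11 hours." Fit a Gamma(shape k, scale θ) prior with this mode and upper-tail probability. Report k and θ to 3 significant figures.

k ≈ 7.94, θ ≈ 0.842

Gamma(k,θ) with k>1 has mode (k−1)θ, so θ = 5.84/(k−1).
Need P(X < 11) = 0.95 with θ tied to k this way. Start at k = 2, θ = 5.84: P(X<11) ≈ 0.562.
Too low — raise k to concentrate. Iterating converges to k ≈ 7.94.
Then θ = 5.84/(7.94−1) ≈ 0.842.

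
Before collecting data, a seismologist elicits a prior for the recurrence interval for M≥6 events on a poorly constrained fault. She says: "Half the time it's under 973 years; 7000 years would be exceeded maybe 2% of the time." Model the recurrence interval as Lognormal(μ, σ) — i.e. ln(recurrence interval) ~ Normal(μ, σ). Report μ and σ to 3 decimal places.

If T ~ Lognormal(μ,σ) then ln T ~ Normal(μ,σ), so the p-quantile of ln T is μ + z_p·σ.
ln(973) = 6.88 and ln(7000) = 8.854; z_{0.5} = 0, z_{0.98} = 2.054.
σ = (8.854 − 6.88)/(2.054 − (0)) = 0.961.
μ = 6.88 − (0)·0.961 = 6.880.

μ ≈ 6.880, σ ≈ 0.961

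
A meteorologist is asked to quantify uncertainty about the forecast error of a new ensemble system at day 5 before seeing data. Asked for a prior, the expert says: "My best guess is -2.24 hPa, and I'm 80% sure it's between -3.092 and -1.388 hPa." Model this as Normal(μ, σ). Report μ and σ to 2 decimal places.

A symmetric 80% interval runs μ ± z·σ with z = 1.282.
Half-width = 0.852, so σ = 0.852/1.282 = 0.66.
μ is the stated best guess, -2.24.

μ = -2.24, σ = 0.66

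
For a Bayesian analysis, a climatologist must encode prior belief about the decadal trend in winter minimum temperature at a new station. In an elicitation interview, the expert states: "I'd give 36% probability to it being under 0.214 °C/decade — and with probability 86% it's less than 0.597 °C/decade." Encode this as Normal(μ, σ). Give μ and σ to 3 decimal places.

μ = 0.309, σ = 0.266

For Normal(μ,σ), the p-quantile is μ + z_p·σ. Here z_{0.36} = -0.3585, z_{0.86} = 1.08.
So 0.214 = μ − 0.3585σ and 0.597 = μ + 1.08σ.
Subtracting: σ = (0.597 − 0.214)/(1.08 − (-0.3585)) = 0.266.
Then μ = 0.214 − (-0.3585)·0.266 = 0.309.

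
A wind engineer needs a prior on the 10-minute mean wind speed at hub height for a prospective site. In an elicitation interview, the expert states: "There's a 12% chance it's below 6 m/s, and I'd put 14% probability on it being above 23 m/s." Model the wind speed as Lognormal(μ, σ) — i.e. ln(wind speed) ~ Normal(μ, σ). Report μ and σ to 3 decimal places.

μ ≈ 2.492, σ ≈ 0.596

If T ~ Lognormal(μ,σ) then ln T ~ Normal(μ,σ), so the p-quantile of ln T is μ + z_p·σ.
ln(6) = 1.792 and ln(23) = 3.135; z_{0.12} = -1.175, z_{0.86} = 1.08.
σ = (3.135 − 1.792)/(1.08 − (-1.175)) = 0.596.
μ = 1.792 − (-1.175)·0.596 = 2.492.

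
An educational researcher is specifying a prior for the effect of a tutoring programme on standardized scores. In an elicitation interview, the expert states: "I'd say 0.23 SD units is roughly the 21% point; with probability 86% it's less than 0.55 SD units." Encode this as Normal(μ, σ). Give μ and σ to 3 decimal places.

μ = 0.367, σ = 0.170

The p-quantile of Normal(μ,σ) is μ + z_p·σ, with z_{0.21} = -0.8064 and z_{0.86} = 1.08.
Eliminate σ: μ = (z₂·x₁ − z₁·x₂)/(z₂ − z₁) = (1.08·0.23 − (-0.8064)·0.55)/1.887 = 0.367.
Then σ = (x₂ − x₁)/(z₂ − z₁) = (0.55 − 0.23)/1.887 = 0.170.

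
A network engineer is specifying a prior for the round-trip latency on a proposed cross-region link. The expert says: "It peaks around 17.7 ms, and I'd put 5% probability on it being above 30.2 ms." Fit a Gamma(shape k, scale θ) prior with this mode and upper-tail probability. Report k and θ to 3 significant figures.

Gamma(k,θ) with k>1 has mode (k−1)θ, so θ = 17.7/(k−1).
Need P(X < 30.2) = 0.95 with θ tied to k this way. Start at k = 2, θ = 17.7: P(X<30.2) ≈ 0.509.
Too low — raise k to concentrate. Iterating converges to k ≈ 10.8.
Then θ = 17.7/(10.8−1) ≈ 1.81.

k ≈ 10.8, θ ≈ 1.81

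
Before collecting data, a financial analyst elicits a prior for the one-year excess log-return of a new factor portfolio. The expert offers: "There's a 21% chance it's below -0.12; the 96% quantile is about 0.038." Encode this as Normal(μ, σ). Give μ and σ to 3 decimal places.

The p-quantile of Normal(μ,σ) is μ + z_p·σ, with z_{0.21} = -0.8064 and z_{0.96} = 1.751.
Eliminate σ: μ = (z₂·x₁ − z₁·x₂)/(z₂ − z₁) = (1.751·-0.12 − (-0.8064)·0.038)/2.557 = -0.070.
Then σ = (x₂ − x₁)/(z₂ − z₁) = (0.038 − -0.12)/2.557 = 0.062.

μ = -0.070, σ = 0.062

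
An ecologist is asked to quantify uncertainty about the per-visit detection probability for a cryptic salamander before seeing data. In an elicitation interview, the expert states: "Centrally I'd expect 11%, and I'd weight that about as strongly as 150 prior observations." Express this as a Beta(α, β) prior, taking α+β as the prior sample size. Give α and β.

Under the effective-sample-size interpretation, Beta(α, β) has prior mean α/(α+β) and prior sample size α+β.
So α+β = 150 and α/(α+β) = 0.11, giving α = 0.11·150 = 16.5 and β = 150 − 16.5 = 133.5.

α = 16.5, β = 133.5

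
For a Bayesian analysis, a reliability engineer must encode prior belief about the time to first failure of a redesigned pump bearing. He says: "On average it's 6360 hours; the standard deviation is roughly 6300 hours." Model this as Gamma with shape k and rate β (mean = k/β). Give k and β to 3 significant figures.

k ≈ 1.02, β ≈ 0.00016

For Gamma(k, rate β): mean = k/β, variance = k/β², so CV = 1/√k.
CV = SD/mean = 6300/6360 = 0.9906, hence k = 1/CV² = 1.02.
Then β = k/mean = 1.02/6360 = 0.00016.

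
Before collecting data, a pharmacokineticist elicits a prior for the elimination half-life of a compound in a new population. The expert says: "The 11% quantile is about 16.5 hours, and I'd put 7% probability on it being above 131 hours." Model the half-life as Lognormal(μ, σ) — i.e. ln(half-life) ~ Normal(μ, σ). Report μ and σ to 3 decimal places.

If T ~ Lognormal(μ,σ) then ln T ~ Normal(μ,σ), so the p-quantile of ln T is μ + z_p·σ.
ln(16.5) = 2.803 and ln(131) = 4.875; z_{0.11} = -1.227, z_{0.93} = 1.476.
σ = (4.875 − 2.803)/(1.476 − (-1.227)) = 0.767.
μ = 2.803 − (-1.227)·0.767 = 3.744.

μ ≈ 3.744, σ ≈ 0.767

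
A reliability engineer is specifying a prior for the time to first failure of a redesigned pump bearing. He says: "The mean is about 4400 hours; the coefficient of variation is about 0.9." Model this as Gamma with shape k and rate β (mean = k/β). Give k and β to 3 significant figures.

k ≈ 1.23, β ≈ 0.000281

For Gamma(k, rate β): mean = k/β, variance = k/β², so CV = 1/√k.
CV = 0.9, hence k = 1/CV² = 1.23.
Then β = k/mean = 1.23/4400 = 0.000281.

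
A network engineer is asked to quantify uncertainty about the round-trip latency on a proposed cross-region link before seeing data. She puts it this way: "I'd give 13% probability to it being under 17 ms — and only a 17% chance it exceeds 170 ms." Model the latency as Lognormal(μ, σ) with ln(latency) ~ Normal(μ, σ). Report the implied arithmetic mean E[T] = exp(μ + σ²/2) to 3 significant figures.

E[T] ≈ 109 ms

If T ~ Lognormal(μ,σ) then ln T ~ Normal(μ,σ), so the p-quantile of ln T is μ + z_p·σ.
ln(17) = 2.833 and ln(170) = 5.136; z_{0.13} = -1.126, z_{0.83} = 0.9542.
σ = (5.136 − 2.833)/(0.9542 − (-1.126)) = 1.107.
μ = 2.833 − (-1.126)·1.107 = 4.080.
E[T] = exp(μ + σ²/2) = exp(4.080 + 0.6124) = 109 ms.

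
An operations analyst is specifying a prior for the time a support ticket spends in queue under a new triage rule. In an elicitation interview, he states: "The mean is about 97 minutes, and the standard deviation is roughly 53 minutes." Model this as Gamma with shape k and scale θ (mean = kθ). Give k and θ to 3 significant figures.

k ≈ 3.35, θ ≈ 29

For Gamma(k, scale θ): mean = kθ, variance = kθ², so CV = 1/√k.
CV = SD/mean = 53/97 = 0.5464, hence k = 1/CV² = 3.35.
Then θ = mean/k = 97/3.35 = 29.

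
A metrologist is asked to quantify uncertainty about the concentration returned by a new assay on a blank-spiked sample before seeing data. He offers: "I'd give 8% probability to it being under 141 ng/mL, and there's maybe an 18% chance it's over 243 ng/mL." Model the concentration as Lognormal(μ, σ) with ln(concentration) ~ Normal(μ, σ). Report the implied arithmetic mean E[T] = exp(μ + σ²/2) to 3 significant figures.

E[T] ≈ 202 ng/mL

If T ~ Lognormal(μ,σ) then ln T ~ Normal(μ,σ), so the p-quantile of ln T is μ + z_p·σ.
ln(141) = 4.949 and ln(243) = 5.493; z_{0.08} = -1.405, z_{0.82} = 0.9154.
σ = (5.493 − 4.949)/(0.9154 − (-1.405)) = 0.235.
μ = 4.949 − (-1.405)·0.235 = 5.278.
E[T] = exp(μ + σ²/2) = exp(5.278 + 0.0275) = 202 ng/mL.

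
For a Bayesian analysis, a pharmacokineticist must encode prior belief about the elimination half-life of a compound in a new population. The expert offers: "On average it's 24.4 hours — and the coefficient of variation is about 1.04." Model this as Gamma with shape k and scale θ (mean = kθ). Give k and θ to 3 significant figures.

k ≈ 0.925, θ ≈ 26.4

For Gamma(k, scale θ): mean = kθ, variance = kθ², so CV = 1/√k.
CV = 1.04, hence k = 1/CV² = 0.925.
Then θ = mean/k = 24.4/0.925 = 26.4.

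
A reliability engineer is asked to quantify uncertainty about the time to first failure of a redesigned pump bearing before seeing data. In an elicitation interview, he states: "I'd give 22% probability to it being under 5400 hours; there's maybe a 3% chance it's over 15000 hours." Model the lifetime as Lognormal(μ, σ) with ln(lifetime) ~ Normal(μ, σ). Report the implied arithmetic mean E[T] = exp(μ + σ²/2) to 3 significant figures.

If T ~ Lognormal(μ,σ) then ln T ~ Normal(μ,σ), so the p-quantile of ln T is μ + z_p·σ.
ln(5400) = 8.594 and ln(15000) = 9.616; z_{0.22} = -0.7722, z_{0.97} = 1.881.
σ = (9.616 − 8.594)/(1.881 − (-0.7722)) = 0.385.
μ = 8.594 − (-0.7722)·0.385 = 8.892.
E[T] = exp(μ + σ²/2) = exp(8.892 + 0.0741) = 7830 hours.

E[T] ≈ 7830 hours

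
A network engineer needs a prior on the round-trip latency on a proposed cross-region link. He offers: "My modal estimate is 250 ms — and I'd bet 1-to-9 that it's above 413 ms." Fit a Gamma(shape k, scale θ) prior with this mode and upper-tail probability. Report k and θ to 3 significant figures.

Gamma(k,θ) with k>1 has mode (k−1)θ, so θ = 250/(k−1).
Need P(X < 413) = 0.9 with θ tied to k this way. Start at k = 2, θ = 250: P(X<413) ≈ 0.492.
Too low — raise k to concentrate. Iterating converges to k ≈ 8.49.
Then θ = 250/(8.49−1) ≈ 33.4.

k ≈ 8.49, θ ≈ 33.4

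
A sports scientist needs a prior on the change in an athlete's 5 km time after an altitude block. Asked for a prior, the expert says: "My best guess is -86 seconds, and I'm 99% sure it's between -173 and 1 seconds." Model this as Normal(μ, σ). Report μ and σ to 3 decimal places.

A symmetric 99% interval runs μ ± z·σ with z = 2.576.
Half-width = 87, so σ = 87/2.576 = 33.776.
μ is the stated best guess, -86.000.

μ = -86.000, σ = 33.776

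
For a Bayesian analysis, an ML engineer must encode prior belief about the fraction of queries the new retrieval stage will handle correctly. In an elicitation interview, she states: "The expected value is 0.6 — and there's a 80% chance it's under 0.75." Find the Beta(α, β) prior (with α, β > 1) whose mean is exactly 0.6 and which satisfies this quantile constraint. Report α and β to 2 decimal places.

α ≈ 4.69, β ≈ 3.13

With mean 0.6 fixed, write α = 0.6s, β = 0.4s where s = α+β.
Need P(θ < 0.75) = 0.8 under Beta(0.6s, 0.4s). Normal approximation: (q−m)/√(m(1−m)/s) ≈ z_{0.8} = 0.842, so s ≈ 0.6·0.4·(0.842)²/(0.75−0.6)² = 7.6.
At s = 7.6: P(θ<0.75) ≈ 0.795. Adjusting to match 0.8 gives s ≈ 7.82.
So α = 0.6·7.82 ≈ 4.69, β = 0.4·7.82 ≈ 3.13.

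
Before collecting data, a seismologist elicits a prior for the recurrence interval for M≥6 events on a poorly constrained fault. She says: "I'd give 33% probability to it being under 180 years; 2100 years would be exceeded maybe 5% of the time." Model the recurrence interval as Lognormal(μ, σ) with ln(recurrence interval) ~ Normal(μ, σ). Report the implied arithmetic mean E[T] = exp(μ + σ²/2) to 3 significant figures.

If T ~ Lognormal(μ,σ) then ln T ~ Normal(μ,σ), so the p-quantile of ln T is μ + z_p·σ.
ln(180) = 5.193 and ln(2100) = 7.65; z_{0.33} = -0.4399, z_{0.95} = 1.645.
σ = (7.65 − 5.193)/(1.645 − (-0.4399)) = 1.178.
μ = 5.193 − (-0.4399)·1.178 = 5.711.
E[T] = exp(μ + σ²/2) = exp(5.711 + 0.6943) = 605 years.

E[T] ≈ 605 years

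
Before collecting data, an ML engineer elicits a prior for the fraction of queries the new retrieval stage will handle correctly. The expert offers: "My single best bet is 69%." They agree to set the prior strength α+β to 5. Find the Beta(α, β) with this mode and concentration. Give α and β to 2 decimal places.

α = 3.07, β = 1.93

For α,β > 1 the Beta mode is (α−1)/(α+β−2). With α+β = 5, the mode is (α−1)/3.
Set (α−1)/3 = 0.69 → α = 1 + 0.69·3 = 3.07.
β = 5 − α = 1.93.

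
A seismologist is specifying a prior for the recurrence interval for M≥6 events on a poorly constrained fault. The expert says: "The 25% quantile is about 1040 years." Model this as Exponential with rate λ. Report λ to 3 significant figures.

λ ≈ 0.000277

P(T < 1040.0) = 1 − e^(−λ·1040.0) = 0.25, so λ = −ln(1−0.25)/1040.0 = −ln(0.75)/1040.0 = 0.000277.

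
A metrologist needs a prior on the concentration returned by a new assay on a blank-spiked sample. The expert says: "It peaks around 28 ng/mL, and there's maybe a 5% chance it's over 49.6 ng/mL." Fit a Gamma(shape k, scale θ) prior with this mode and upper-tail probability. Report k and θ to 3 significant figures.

Gamma(k,θ) with k>1 has mode (k−1)θ, so θ = 28/(k−1).
Need P(X < 49.6) = 0.95 with θ tied to k this way. Start at k = 2, θ = 28: P(X<49.6) ≈ 0.529.
Too low — raise k to concentrate. Iterating converges to k ≈ 9.53.
Then θ = 28/(9.53−1) ≈ 3.28.

k ≈ 9.53, θ ≈ 3.28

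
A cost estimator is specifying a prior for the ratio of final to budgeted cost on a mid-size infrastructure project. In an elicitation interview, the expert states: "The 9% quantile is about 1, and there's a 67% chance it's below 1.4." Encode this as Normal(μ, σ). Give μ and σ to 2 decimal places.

For Normal(μ,σ), the p-quantile is μ + z_p·σ. Here z_{0.09} = -1.341, z_{0.67} = 0.4399.
So 1 = μ − 1.341σ and 1.4 = μ + 0.4399σ.
Subtracting: σ = (1.4 − 1)/(0.4399 − (-1.341)) = 0.22.
Then μ = 1 − (-1.341)·0.22 = 1.30.

μ = 1.30, σ = 0.22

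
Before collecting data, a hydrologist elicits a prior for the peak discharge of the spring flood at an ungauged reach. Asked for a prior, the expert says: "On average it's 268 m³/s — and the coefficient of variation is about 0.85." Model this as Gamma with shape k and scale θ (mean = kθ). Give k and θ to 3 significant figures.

k ≈ 1.38, θ ≈ 194

For Gamma(k, scale θ): mean = kθ, variance = kθ², so CV = 1/√k.
CV = 0.85, hence k = 1/CV² = 1.38.
Then θ = mean/k = 268/1.38 = 194.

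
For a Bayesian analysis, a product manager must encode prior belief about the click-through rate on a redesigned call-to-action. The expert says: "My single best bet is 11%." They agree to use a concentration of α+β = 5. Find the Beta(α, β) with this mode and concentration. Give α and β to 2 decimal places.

For α,β > 1 the Beta mode is (α−1)/(α+β−2). With α+β = 5, the mode is (α−1)/3.
Set (α−1)/3 = 0.11 → α = 1 + 0.11·3 = 1.33.
β = 5 − α = 3.67.

α = 1.33, β = 3.67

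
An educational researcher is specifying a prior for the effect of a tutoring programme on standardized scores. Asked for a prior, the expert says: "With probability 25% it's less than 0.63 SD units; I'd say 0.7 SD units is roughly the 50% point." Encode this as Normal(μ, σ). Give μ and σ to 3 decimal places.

For Normal(μ,σ), the p-quantile is μ + z_p·σ. Here z_{0.25} = -0.6745, z_{0.5} = 0.
So 0.63 = μ − 0.6745σ and 0.7 = μ + 0σ.
Subtracting: σ = (0.7 − 0.63)/(0 − (-0.6745)) = 0.104.
Then μ = 0.63 − (-0.6745)·0.104 = 0.700.

μ = 0.700, σ = 0.104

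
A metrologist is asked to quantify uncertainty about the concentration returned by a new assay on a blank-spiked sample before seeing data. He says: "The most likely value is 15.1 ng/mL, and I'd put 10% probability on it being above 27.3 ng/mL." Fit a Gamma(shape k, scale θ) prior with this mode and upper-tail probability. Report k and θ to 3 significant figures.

k ≈ 6.43, θ ≈ 2.78

Gamma(k,θ) with k>1 has mode (k−1)θ, so θ = 15.1/(k−1).
Need P(X < 27.3) = 0.9 with θ tied to k this way. Start at k = 2, θ = 15.1: P(X<27.3) ≈ 0.540.
Too low — raise k to concentrate. Iterating converges to k ≈ 6.43.
Then θ = 15.1/(6.43−1) ≈ 2.78.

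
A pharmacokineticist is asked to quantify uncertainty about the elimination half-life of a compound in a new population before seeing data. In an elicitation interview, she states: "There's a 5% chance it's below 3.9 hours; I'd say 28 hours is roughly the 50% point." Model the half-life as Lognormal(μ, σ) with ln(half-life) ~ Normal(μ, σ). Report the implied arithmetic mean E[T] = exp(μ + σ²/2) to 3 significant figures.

E[T] ≈ 57.4 hours

If T ~ Lognormal(μ,σ) then ln T ~ Normal(μ,σ), so the p-quantile of ln T is μ + z_p·σ.
ln(3.9) = 1.361 and ln(28) = 3.332; z_{0.05} = -1.645, z_{0.5} = 0.
σ = (3.332 − 1.361)/(0 − (-1.645)) = 1.198.
μ = 1.361 − (-1.645)·1.198 = 3.332.
E[T] = exp(μ + σ²/2) = exp(3.332 + 0.7181) = 57.4 hours.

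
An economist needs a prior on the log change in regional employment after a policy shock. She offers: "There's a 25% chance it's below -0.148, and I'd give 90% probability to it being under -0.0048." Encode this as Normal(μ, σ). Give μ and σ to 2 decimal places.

For Normal(μ,σ), the p-quantile is μ + z_p·σ. Here z_{0.25} = -0.6745, z_{0.9} = 1.282.
So -0.148 = μ − 0.6745σ and -0.0048 = μ + 1.282σ.
Subtracting: σ = (-0.0048 − -0.148)/(1.282 − (-0.6745)) = 0.07.
Then μ = -0.148 − (-0.6745)·0.07 = -0.10.

μ = -0.10, σ = 0.07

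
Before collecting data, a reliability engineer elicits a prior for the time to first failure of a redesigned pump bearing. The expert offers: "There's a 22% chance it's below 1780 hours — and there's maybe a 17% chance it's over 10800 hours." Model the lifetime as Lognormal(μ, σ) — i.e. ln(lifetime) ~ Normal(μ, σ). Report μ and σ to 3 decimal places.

μ ≈ 8.291, σ ≈ 1.044

If T ~ Lognormal(μ,σ) then ln T ~ Normal(μ,σ), so the p-quantile of ln T is μ + z_p·σ.
ln(1780) = 7.484 and ln(10800) = 9.287; z_{0.22} = -0.7722, z_{0.83} = 0.9542.
σ = (9.287 − 7.484)/(0.9542 − (-0.7722)) = 1.044.
μ = 7.484 − (-0.7722)·1.044 = 8.291.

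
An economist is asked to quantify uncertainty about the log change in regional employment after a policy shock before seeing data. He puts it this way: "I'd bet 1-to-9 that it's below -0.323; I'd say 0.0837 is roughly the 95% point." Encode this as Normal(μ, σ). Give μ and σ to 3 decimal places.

μ = -0.145, σ = 0.139

The p-quantile of Normal(μ,σ) is μ + z_p·σ, with z_{0.1} = -1.282 and z_{0.95} = 1.645.
Eliminate σ: μ = (z₂·x₁ − z₁·x₂)/(z₂ − z₁) = (1.645·-0.323 − (-1.282)·0.0837)/2.926 = -0.145.
Then σ = (x₂ − x₁)/(z₂ − z₁) = (0.0837 − -0.323)/2.926 = 0.139.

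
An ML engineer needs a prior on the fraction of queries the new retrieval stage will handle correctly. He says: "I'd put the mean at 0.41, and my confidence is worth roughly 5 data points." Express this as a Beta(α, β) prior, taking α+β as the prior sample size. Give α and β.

Under the effective-sample-size interpretation, Beta(α, β) has prior mean α/(α+β) and prior sample size α+β.
So α+β = 5 and α/(α+β) = 0.41, giving α = 0.41·5 = 2.05 and β = 5 − 2.05 = 2.95.

α = 2.05, β = 2.95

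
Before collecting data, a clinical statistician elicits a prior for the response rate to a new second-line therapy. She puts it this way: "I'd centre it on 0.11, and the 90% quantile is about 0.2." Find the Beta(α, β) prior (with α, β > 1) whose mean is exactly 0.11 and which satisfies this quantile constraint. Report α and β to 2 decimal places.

α ≈ 2.38, β ≈ 19.26

With mean 0.11 fixed, write α = 0.11s, β = 0.89s where s = α+β.
Need P(θ < 0.2) = 0.9 under Beta(0.11s, 0.89s). Normal approximation: (q−m)/√(m(1−m)/s) ≈ z_{0.9} = 1.28, so s ≈ 0.11·0.89·(1.28)²/(0.2−0.11)² = 19.9.
At s = 19.9: P(θ<0.2) ≈ 0.893. Adjusting to match 0.9 gives s ≈ 21.64.
So α = 0.11·21.64 ≈ 2.38, β = 0.89·21.64 ≈ 19.26.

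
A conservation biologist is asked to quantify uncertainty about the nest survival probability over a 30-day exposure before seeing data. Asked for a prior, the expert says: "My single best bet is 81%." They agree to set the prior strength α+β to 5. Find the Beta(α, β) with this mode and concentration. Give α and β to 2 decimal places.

α = 3.43, β = 1.57

For α,β > 1 the Beta mode is (α−1)/(α+β−2). With α+β = 5, the mode is (α−1)/3.
Set (α−1)/3 = 0.81 → α = 1 + 0.81·3 = 3.43.
β = 5 − α = 1.57.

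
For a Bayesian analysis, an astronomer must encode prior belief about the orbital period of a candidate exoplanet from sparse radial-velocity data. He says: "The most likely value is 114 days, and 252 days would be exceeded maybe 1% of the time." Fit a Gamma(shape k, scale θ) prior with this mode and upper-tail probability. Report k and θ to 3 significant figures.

k ≈ 8.65, θ ≈ 14.9

Gamma(k,θ) with k>1 has mode (k−1)θ, so θ = 114/(k−1).
Need P(X < 252) = 0.99 with θ tied to k this way. Start at k = 2, θ = 114: P(X<252) ≈ 0.648.
Too low — raise k to concentrate. Iterating converges to k ≈ 8.65.
Then θ = 114/(8.65−1) ≈ 14.9.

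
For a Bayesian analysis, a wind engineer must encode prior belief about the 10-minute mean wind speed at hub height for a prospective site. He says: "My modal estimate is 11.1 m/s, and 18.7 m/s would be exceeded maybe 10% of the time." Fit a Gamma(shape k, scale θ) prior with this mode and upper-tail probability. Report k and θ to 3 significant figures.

k ≈ 7.95, θ ≈ 1.6

Gamma(k,θ) with k>1 has mode (k−1)θ, so θ = 11.1/(k−1).
Need P(X < 18.7) = 0.9 with θ tied to k this way. Start at k = 2, θ = 11.1: P(X<18.7) ≈ 0.502.
Too low — raise k to concentrate. Iterating converges to k ≈ 7.95.
Then θ = 11.1/(7.95−1) ≈ 1.6.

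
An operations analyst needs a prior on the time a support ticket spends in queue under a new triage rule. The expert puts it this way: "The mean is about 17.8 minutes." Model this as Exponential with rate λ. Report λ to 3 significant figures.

λ ≈ 0.0562

Exponential mean = 1/λ, so λ = 1/17.8 = 0.0562.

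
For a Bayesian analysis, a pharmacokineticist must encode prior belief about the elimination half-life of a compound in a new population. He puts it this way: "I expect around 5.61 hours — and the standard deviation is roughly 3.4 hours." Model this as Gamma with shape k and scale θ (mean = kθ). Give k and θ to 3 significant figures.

k ≈ 2.72, θ ≈ 2.06

For Gamma(k, scale θ): mean = kθ, variance = kθ², so CV = 1/√k.
CV = SD/mean = 3.4/5.61 = 0.6061, hence k = 1/CV² = 2.72.
Then θ = mean/k = 5.61/2.72 = 2.06.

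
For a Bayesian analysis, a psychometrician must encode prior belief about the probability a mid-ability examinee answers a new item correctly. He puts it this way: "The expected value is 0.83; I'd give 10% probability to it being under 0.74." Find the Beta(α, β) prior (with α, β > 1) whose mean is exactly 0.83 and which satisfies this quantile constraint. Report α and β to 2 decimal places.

With mean 0.83 fixed, write α = 0.83s, β = 0.17s where s = α+β.
Need P(θ < 0.74) = 0.1 under Beta(0.83s, 0.17s). Normal approximation: (q−m)/√(m(1−m)/s) ≈ z_{0.1} = -1.28, so s ≈ 0.83·0.17·(-1.28)²/(0.74−0.83)² = 28.6.
At s = 28.6: P(θ<0.74) ≈ 0.107. Adjusting to match 0.1 gives s ≈ 30.64.
So α = 0.83·30.64 ≈ 25.43, β = 0.17·30.64 ≈ 5.21.

α ≈ 25.43, β ≈ 5.21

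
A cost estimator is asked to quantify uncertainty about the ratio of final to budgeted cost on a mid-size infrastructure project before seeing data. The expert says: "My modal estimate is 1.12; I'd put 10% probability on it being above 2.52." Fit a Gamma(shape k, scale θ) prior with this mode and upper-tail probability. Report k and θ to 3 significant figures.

k ≈ 3.92, θ ≈ 0.383

Gamma(k,θ) with k>1 has mode (k−1)θ, so θ = 1.12/(k−1).
Need P(X < 2.52) = 0.9 with θ tied to k this way. Start at k = 2, θ = 1.12: P(X<2.52) ≈ 0.657.
Too low — raise k to concentrate. Iterating converges to k ≈ 3.92.
Then θ = 1.12/(3.92−1) ≈ 0.383.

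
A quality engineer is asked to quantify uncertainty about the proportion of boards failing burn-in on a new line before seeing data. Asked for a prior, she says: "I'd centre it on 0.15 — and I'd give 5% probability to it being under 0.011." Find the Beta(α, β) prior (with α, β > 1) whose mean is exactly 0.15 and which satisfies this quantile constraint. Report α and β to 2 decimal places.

With mean 0.15 fixed, write α = 0.15s, β = 0.85s where s = α+β.
Need P(θ < 0.011) = 0.05 under Beta(0.15s, 0.85s). Normal approximation: (q−m)/√(m(1−m)/s) ≈ z_{0.05} = -1.64, so s ≈ 0.15·0.85·(-1.64)²/(0.011−0.15)² = 17.9.
At s = 17.9: P(θ<0.011) ≈ 0.002. Adjusting to match 0.05 gives s ≈ 7.27.
So α = 0.15·7.27 ≈ 1.09, β = 0.85·7.27 ≈ 6.18.

α ≈ 1.09, β ≈ 6.18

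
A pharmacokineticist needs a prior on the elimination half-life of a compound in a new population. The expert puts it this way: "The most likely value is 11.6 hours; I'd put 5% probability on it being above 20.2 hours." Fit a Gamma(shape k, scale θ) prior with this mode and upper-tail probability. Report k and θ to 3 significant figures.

k ≈ 10.1, θ ≈ 1.28

Gamma(k,θ) with k>1 has mode (k−1)θ, so θ = 11.6/(k−1).
Need P(X < 20.2) = 0.95 with θ tied to k this way. Start at k = 2, θ = 11.6: P(X<20.2) ≈ 0.519.
Too low — raise k to concentrate. Iterating converges to k ≈ 10.1.
Then θ = 11.6/(10.1−1) ≈ 1.28.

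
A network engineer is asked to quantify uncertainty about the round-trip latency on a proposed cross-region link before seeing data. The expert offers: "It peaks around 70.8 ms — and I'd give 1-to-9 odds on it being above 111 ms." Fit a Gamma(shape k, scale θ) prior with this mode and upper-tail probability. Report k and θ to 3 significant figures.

k ≈ 10.3, θ ≈ 7.64

Gamma(k,θ) with k>1 has mode (k−1)θ, so θ = 70.8/(k−1).
Need P(X < 111) = 0.9 with θ tied to k this way. Start at k = 2, θ = 70.8: P(X<111) ≈ 0.465.
Too low — raise k to concentrate. Iterating converges to k ≈ 10.3.
Then θ = 70.8/(10.3−1) ≈ 7.64.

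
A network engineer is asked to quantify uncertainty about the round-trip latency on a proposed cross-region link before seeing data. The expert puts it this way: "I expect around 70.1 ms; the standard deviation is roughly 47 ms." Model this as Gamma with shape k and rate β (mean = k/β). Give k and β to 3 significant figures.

For Gamma(k, rate β): mean = k/β, variance = k/β², so CV = 1/√k.
CV = SD/mean = 47/70.1 = 0.6705, hence k = 1/CV² = 2.22.
Then β = k/mean = 2.22/70.1 = 0.0317.

k ≈ 2.22, β ≈ 0.0317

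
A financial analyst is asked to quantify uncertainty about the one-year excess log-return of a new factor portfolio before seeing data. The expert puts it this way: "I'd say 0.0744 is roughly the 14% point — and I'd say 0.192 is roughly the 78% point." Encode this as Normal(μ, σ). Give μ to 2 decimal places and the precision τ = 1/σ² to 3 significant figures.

For Normal(μ,σ), the p-quantile is μ + z_p·σ. Here z_{0.14} = -1.08, z_{0.78} = 0.7722.
So 0.0744 = μ − 1.08σ and 0.192 = μ + 0.7722σ.
Subtracting: σ = (0.192 − 0.0744)/(0.7722 − (-1.08)) = 0.06.
Then μ = 0.0744 − (-1.08)·0.06 = 0.14.
Precision τ = 1/σ² = 1/0.06348² = 248.

μ = 0.14, τ = 248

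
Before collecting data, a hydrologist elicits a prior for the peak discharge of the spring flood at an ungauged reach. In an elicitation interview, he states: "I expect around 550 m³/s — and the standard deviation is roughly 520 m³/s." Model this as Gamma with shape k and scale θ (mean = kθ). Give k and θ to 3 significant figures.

k ≈ 1.12, θ ≈ 492

For Gamma(k, scale θ): mean = kθ, variance = kθ², so CV = 1/√k.
CV = SD/mean = 520/550 = 0.9455, hence k = 1/CV² = 1.12.
Then θ = mean/k = 550/1.12 = 492.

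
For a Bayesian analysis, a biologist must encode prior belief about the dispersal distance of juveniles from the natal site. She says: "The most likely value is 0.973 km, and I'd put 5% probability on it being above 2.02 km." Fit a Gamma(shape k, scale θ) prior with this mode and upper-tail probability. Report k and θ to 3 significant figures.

k ≈ 6.18, θ ≈ 0.188

Gamma(k,θ) with k>1 has mode (k−1)θ, so θ = 0.973/(k−1).
Need P(X < 2.02) = 0.95 with θ tied to k this way. Start at k = 2, θ = 0.973: P(X<2.02) ≈ 0.614.
Too low — raise k to concentrate. Iterating converges to k ≈ 6.18.
Then θ = 0.973/(6.18−1) ≈ 0.188.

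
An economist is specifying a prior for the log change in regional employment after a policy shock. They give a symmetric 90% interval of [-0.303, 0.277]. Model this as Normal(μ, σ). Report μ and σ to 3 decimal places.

A symmetric 90% interval runs μ ± z·σ with z = 1.645.
Half-width = 0.29, so σ = 0.29/1.645 = 0.176.
μ is the interval midpoint, -0.013.

μ = -0.013, σ = 0.176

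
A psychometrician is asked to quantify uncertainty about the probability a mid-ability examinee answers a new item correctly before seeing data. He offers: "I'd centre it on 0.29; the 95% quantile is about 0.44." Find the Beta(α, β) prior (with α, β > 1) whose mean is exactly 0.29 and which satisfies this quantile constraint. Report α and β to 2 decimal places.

α ≈ 7.81, β ≈ 19.12

With mean 0.29 fixed, write α = 0.29s, β = 0.71s where s = α+β.
Need P(θ < 0.44) = 0.95 under Beta(0.29s, 0.71s). Normal approximation: (q−m)/√(m(1−m)/s) ≈ z_{0.95} = 1.64, so s ≈ 0.29·0.71·(1.64)²/(0.44−0.29)² = 24.8.
At s = 24.8: P(θ<0.44) ≈ 0.943. Adjusting to match 0.95 gives s ≈ 26.93.
So α = 0.29·26.93 ≈ 7.81, β = 0.71·26.93 ≈ 19.12.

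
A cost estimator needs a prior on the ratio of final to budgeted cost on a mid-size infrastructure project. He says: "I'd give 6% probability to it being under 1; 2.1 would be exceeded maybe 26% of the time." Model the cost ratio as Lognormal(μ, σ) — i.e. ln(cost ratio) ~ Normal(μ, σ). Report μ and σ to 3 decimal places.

μ ≈ 0.525, σ ≈ 0.338

If T ~ Lognormal(μ,σ) then ln T ~ Normal(μ,σ), so the p-quantile of ln T is μ + z_p·σ.
ln(1) = 0 and ln(2.1) = 0.7419; z_{0.06} = -1.555, z_{0.74} = 0.6433.
σ = (0.7419 − 0)/(0.6433 − (-1.555)) = 0.338.
μ = 0 − (-1.555)·0.338 = 0.525.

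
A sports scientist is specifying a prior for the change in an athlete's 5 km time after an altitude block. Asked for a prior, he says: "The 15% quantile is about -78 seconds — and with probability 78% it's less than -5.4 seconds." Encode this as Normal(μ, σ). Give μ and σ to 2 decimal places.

For Normal(μ,σ), the p-quantile is μ + z_p·σ. Here z_{0.15} = -1.036, z_{0.78} = 0.7722.
So -78 = μ − 1.036σ and -5.4 = μ + 0.7722σ.
Subtracting: σ = (-5.4 − -78)/(0.7722 − (-1.036)) = 40.14.
Then μ = -78 − (-1.036)·40.14 = -36.40.

μ = -36.40, σ = 40.14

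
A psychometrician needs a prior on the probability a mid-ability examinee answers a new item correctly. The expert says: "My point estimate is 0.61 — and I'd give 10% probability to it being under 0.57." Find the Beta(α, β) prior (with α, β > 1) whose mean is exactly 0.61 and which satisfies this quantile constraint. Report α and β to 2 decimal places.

With mean 0.61 fixed, write α = 0.61s, β = 0.39s where s = α+β.
Need P(θ < 0.57) = 0.1 under Beta(0.61s, 0.39s). Normal approximation: (q−m)/√(m(1−m)/s) ≈ z_{0.1} = -1.28, so s ≈ 0.61·0.39·(-1.28)²/(0.57−0.61)² = 244.2.
At s = 244.2: P(θ<0.57) ≈ 0.101. Adjusting to match 0.1 gives s ≈ 246.18.
So α = 0.61·246.18 ≈ 150.17, β = 0.39·246.18 ≈ 96.01.

α ≈ 150.17, β ≈ 96.01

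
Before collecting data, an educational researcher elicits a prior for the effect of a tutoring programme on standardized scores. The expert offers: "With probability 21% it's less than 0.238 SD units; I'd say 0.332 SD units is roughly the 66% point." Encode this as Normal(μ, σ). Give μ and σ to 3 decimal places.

The p-quantile of Normal(μ,σ) is μ + z_p·σ, with z_{0.21} = -0.8064 and z_{0.66} = 0.4125.
Eliminate σ: μ = (z₂·x₁ − z₁·x₂)/(z₂ − z₁) = (0.4125·0.238 − (-0.8064)·0.332)/1.219 = 0.300.
Then σ = (x₂ − x₁)/(z₂ − z₁) = (0.332 − 0.238)/1.219 = 0.077.

μ = 0.300, σ = 0.077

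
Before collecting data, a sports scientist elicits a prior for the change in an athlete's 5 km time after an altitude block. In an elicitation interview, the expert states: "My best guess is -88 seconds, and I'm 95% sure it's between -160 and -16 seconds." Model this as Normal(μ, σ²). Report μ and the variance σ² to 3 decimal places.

μ = -88.000, σ² = 1349.487

A symmetric 95% interval runs μ ± z·σ with z = 1.96.
Half-width = 72, so σ = 72/1.96 = 36.7354 and σ² = 1349.487.
μ is the stated best guess, -88.000.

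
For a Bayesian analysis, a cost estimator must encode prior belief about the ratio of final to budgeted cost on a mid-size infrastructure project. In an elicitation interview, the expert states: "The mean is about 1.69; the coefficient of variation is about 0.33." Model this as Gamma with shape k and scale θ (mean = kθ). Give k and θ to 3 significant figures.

For Gamma(k, scale θ): mean = kθ, variance = kθ², so CV = 1/√k.
CV = 0.33, hence k = 1/CV² = 9.18.
Then θ = mean/k = 1.69/9.18 = 0.184.

k ≈ 9.18, θ ≈ 0.184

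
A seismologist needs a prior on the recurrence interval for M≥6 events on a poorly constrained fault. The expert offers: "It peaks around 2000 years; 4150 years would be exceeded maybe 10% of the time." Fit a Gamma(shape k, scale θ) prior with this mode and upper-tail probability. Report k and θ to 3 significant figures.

Gamma(k,θ) with k>1 has mode (k−1)θ, so θ = 2000/(k−1).
Need P(X < 4150) = 0.9 with θ tied to k this way. Start at k = 2, θ = 2000: P(X<4150) ≈ 0.614.
Too low — raise k to concentrate. Iterating converges to k ≈ 4.6.
Then θ = 2000/(4.6−1) ≈ 555.

k ≈ 4.6, θ ≈ 555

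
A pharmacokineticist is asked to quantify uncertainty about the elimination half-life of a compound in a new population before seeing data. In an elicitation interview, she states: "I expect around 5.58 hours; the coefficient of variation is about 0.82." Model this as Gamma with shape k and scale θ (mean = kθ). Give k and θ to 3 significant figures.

k ≈ 1.49, θ ≈ 3.75

For Gamma(k, scale θ): mean = kθ, variance = kθ², so CV = 1/√k.
CV = 0.82, hence k = 1/CV² = 1.49.
Then θ = mean/k = 5.58/1.49 = 3.75.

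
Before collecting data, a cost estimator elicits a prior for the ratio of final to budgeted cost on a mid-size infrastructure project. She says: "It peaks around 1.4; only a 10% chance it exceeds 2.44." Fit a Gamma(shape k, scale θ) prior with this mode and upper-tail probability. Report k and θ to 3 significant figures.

Gamma(k,θ) with k>1 has mode (k−1)θ, so θ = 1.4/(k−1).
Need P(X < 2.44) = 0.9 with θ tied to k this way. Start at k = 2, θ = 1.4: P(X<2.44) ≈ 0.520.
Too low — raise k to concentrate. Iterating converges to k ≈ 7.15.
Then θ = 1.4/(7.15−1) ≈ 0.228.

k ≈ 7.15, θ ≈ 0.228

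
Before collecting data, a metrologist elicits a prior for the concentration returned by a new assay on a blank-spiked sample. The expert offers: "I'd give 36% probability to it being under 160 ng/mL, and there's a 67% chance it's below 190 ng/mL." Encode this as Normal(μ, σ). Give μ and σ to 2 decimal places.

For Normal(μ,σ), the p-quantile is μ + z_p·σ. Here z_{0.36} = -0.3585, z_{0.67} = 0.4399.
So 160 = μ − 0.3585σ and 190 = μ + 0.4399σ.
Subtracting: σ = (190 − 160)/(0.4399 − (-0.3585)) = 37.58.
Then μ = 160 − (-0.3585)·37.58 = 173.47.

μ = 173.47, σ = 37.58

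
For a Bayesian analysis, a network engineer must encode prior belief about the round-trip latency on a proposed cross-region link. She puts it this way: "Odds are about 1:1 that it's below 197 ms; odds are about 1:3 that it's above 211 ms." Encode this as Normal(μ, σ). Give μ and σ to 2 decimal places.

μ = 197.00, σ = 20.76

For Normal(μ,σ), the p-quantile is μ + z_p·σ. Here z_{0.5} = 0, z_{0.75} = 0.6745.
So 197 = μ + 0σ and 211 = μ + 0.6745σ.
Subtracting: σ = (211 − 197)/(0.6745 − (0)) = 20.76.
Then μ = 197 − (0)·20.76 = 197.00.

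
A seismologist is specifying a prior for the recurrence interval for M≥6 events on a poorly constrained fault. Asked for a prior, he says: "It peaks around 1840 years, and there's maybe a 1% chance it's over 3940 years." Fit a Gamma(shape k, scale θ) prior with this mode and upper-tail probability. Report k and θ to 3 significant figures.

k ≈ 9.36, θ ≈ 220

Gamma(k,θ) with k>1 has mode (k−1)θ, so θ = 1840/(k−1).
Need P(X < 3940) = 0.99 with θ tied to k this way. Start at k = 2, θ = 1840: P(X<3940) ≈ 0.631.
Too low — raise k to concentrate. Iterating converges to k ≈ 9.36.
Then θ = 1840/(9.36−1) ≈ 220.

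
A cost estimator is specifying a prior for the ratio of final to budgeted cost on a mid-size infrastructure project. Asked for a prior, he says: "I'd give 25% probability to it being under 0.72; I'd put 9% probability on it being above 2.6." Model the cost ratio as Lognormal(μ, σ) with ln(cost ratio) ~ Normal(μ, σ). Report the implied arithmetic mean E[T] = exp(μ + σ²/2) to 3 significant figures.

E[T] ≈ 1.36

If T ~ Lognormal(μ,σ) then ln T ~ Normal(μ,σ), so the p-quantile of ln T is μ + z_p·σ.
ln(0.72) = -0.3285 and ln(2.6) = 0.9555; z_{0.25} = -0.6745, z_{0.91} = 1.341.
σ = (0.9555 − -0.3285)/(1.341 − (-0.6745)) = 0.637.
μ = -0.3285 − (-0.6745)·0.637 = 0.101.
E[T] = exp(μ + σ²/2) = exp(0.101 + 0.2030) = 1.36.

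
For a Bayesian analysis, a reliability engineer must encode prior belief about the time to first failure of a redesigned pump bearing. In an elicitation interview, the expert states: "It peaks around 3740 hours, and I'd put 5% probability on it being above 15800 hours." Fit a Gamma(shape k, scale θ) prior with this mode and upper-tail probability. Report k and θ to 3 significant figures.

Gamma(k,θ) with k>1 has mode (k−1)θ, so θ = 3740/(k−1).
Need P(X < 15800) = 0.95 with θ tied to k this way. Start at k = 2, θ = 3740: P(X<15800) ≈ 0.924.
Too low — raise k to concentrate. Iterating converges to k ≈ 2.2.
Then θ = 3740/(2.2−1) ≈ 3120.

k ≈ 2.2, θ ≈ 3120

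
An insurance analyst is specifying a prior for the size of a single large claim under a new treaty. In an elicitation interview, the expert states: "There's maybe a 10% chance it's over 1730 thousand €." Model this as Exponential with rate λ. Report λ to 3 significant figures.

λ ≈ 0.00133

P(T > 1730.0) = e^(−λ·1730.0) = 0.1, so λ = −ln(0.1)/1730.0 = 0.00133.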